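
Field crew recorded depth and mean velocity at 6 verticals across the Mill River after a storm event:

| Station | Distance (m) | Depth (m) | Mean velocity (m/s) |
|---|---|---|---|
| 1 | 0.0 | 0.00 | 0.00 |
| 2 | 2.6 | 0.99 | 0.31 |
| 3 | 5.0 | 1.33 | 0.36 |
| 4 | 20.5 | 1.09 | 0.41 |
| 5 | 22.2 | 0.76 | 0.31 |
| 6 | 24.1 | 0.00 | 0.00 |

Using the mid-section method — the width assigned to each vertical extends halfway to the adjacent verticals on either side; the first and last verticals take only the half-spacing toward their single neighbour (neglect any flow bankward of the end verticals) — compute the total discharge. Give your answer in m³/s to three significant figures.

w_2 = (5.0 − 0.0)/2 = 2.5 m; q_2 = 0.31 × 0.99 × 2.5 = 0.7673 m³/s
w_3 = (20.5 − 2.6)/2 = 8.95 m; q_3 = 0.36 × 1.33 × 8.95 = 4.285 m³/s
w_4 = (22.2 − 5.0)/2 = 8.6 m; q_4 = 0.41 × 1.09 × 8.6 = 3.843 m³/s
w_5 = (24.1 − 20.5)/2 = 1.8 m; q_5 = 0.31 × 0.76 × 1.8 = 0.4241 m³/s
Stations 1, 6 contribute zero (depth or velocity is 0).
Q = Σ qᵢ = 9.320 m³/s

9.32 m³/s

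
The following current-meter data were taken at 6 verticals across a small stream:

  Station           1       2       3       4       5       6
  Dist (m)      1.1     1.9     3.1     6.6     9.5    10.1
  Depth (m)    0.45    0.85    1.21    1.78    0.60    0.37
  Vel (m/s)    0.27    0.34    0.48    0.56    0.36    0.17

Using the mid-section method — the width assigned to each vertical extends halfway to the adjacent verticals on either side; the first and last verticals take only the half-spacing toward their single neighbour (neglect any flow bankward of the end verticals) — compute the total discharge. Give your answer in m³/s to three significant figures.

5.29 m³/s

w_1 = (1.9 − 1.1)/2 = 0.4 m; q_1 = 0.27 × 0.45 × 0.4 = 0.04860 m³/s
w_2 = (3.1 − 1.1)/2 = 1 m; q_2 = 0.34 × 0.85 × 1 = 0.2890 m³/s
w_3 = (6.6 − 1.9)/2 = 2.35 m; q_3 = 0.48 × 1.21 × 2.35 = 1.365 m³/s
w_4 = (9.5 − 3.1)/2 = 3.2 m; q_4 = 0.56 × 1.78 × 3.2 = 3.190 m³/s
w_5 = (10.1 − 6.6)/2 = 1.75 m; q_5 = 0.36 × 0.60 × 1.75 = 0.3780 m³/s
w_6 = (10.1 − 9.5)/2 = 0.3 m; q_6 = 0.17 × 0.37 × 0.3 = 0.01887 m³/s
Q = Σ qᵢ = 5.289 m³/s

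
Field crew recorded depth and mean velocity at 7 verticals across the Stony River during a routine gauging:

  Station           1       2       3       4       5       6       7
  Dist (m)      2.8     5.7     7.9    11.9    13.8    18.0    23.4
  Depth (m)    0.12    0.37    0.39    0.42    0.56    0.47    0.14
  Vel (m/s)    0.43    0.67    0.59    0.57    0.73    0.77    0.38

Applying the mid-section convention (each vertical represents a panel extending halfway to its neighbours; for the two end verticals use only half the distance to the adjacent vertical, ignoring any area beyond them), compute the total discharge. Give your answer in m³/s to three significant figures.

w_1 = (5.7 − 2.8)/2 = 1.45 m; q_1 = 0.43 × 0.12 × 1.45 = 0.07482 m³/s
w_2 = (7.9 − 2.8)/2 = 2.55 m; q_2 = 0.67 × 0.37 × 2.55 = 0.6321 m³/s
w_3 = (11.9 − 5.7)/2 = 3.1 m; q_3 = 0.59 × 0.39 × 3.1 = 0.7133 m³/s
w_4 = (13.8 − 7.9)/2 = 2.95 m; q_4 = 0.57 × 0.42 × 2.95 = 0.7062 m³/s
w_5 = (18.0 − 11.9)/2 = 3.05 m; q_5 = 0.73 × 0.56 × 3.05 = 1.247 m³/s
w_6 = (23.4 − 13.8)/2 = 4.8 m; q_6 = 0.77 × 0.47 × 4.8 = 1.737 m³/s
w_7 = (23.4 − 18.0)/2 = 2.7 m; q_7 = 0.38 × 0.14 × 2.7 = 0.1436 m³/s
Q = Σ qᵢ = 5.254 m³/s

5.25 m³/s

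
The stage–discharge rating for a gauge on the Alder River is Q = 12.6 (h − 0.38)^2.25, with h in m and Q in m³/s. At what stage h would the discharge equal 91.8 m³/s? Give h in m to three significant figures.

h − h₀ = (Q/C)^(1/b) = (91.8/12.6)^(1/2.25) = 2.417 m
h = 0.38 + 2.417 = 2.797 m

2.80 m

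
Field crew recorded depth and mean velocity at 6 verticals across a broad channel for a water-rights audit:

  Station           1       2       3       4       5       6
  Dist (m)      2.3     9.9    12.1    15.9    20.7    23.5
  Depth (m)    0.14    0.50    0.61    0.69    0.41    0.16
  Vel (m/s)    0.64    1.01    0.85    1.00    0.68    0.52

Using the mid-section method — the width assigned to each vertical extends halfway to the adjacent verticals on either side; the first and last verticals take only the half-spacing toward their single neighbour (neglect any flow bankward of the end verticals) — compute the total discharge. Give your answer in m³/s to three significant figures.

8.51 m³/s

w_1 = (9.9 − 2.3)/2 = 3.8 m; q_1 = 0.64 × 0.14 × 3.8 = 0.3405 m³/s
w_2 = (12.1 − 2.3)/2 = 4.9 m; q_2 = 1.01 × 0.50 × 4.9 = 2.475 m³/s
w_3 = (15.9 − 9.9)/2 = 3 m; q_3 = 0.85 × 0.61 × 3 = 1.556 m³/s
w_4 = (20.7 − 12.1)/2 = 4.3 m; q_4 = 1.00 × 0.69 × 4.3 = 2.967 m³/s
w_5 = (23.5 − 15.9)/2 = 3.8 m; q_5 = 0.68 × 0.41 × 3.8 = 1.059 m³/s
w_6 = (23.5 − 20.7)/2 = 1.4 m; q_6 = 0.52 × 0.16 × 1.4 = 0.1165 m³/s
Q = Σ qᵢ = 8.513 m³/s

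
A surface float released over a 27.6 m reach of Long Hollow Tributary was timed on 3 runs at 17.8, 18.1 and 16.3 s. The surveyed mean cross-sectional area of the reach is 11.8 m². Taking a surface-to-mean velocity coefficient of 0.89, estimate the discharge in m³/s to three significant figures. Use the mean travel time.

t̄ = (17.8 + 18.1 + 16.3) / 3 = 17.4 s
v_surface = L / t̄ = 27.6 / 17.4 = 1.586 m/s
v_mean = 0.89 × 1.586 = 1.412 m/s
Q = A × v_mean = 11.8 × 1.412 = 16.66 m³/s

16.7 m³/s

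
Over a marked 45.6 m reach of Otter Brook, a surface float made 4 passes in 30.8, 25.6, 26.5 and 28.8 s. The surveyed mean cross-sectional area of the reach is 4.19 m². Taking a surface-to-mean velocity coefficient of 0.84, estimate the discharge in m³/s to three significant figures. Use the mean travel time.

5.75 m³/s

t̄ = (30.8 + 25.6 + 26.5 + 28.8) / 4 = 27.925 s
v_surface = L / t̄ = 45.6 / 27.925 = 1.633 m/s
v_mean = 0.84 × 1.633 = 1.372 m/s
Q = A × v_mean = 4.19 × 1.372 = 5.747 m³/s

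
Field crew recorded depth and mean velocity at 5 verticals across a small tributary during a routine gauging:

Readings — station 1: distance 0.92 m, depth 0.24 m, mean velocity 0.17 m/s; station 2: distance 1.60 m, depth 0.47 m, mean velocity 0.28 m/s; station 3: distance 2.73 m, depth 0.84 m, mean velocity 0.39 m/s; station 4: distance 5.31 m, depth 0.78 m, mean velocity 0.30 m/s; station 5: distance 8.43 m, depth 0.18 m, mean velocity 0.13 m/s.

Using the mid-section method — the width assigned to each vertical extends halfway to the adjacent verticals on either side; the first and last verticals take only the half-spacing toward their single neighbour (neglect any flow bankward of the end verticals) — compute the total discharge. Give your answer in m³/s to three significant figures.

w_1 = (1.60 − 0.92)/2 = 0.34 m; q_1 = 0.17 × 0.24 × 0.34 = 0.01387 m³/s
w_2 = (2.73 − 0.92)/2 = 0.905 m; q_2 = 0.28 × 0.47 × 0.905 = 0.1191 m³/s
w_3 = (5.31 − 1.60)/2 = 1.855 m; q_3 = 0.39 × 0.84 × 1.855 = 0.6077 m³/s
w_4 = (8.43 − 2.73)/2 = 2.85 m; q_4 = 0.30 × 0.78 × 2.85 = 0.6669 m³/s
w_5 = (8.43 − 5.31)/2 = 1.56 m; q_5 = 0.13 × 0.18 × 1.56 = 0.03650 m³/s
Q = Σ qᵢ = 1.444 m³/s

1.44 m³/s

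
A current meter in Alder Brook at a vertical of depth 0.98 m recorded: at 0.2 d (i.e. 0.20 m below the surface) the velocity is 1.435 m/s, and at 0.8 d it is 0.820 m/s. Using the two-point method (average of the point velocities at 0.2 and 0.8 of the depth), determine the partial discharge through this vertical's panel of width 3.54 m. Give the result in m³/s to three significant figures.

3.91 m³/s

v̄ = (1.435 + 0.820) / 2 = 1.128 m/s
q = v̄ × d × w = 1.128 × 0.98 × 3.54 = 3.912 m³/s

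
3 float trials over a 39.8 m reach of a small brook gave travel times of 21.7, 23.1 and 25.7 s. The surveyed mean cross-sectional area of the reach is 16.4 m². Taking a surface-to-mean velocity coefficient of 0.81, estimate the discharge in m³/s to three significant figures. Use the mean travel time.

t̄ = (21.7 + 23.1 + 25.7) / 3 = 23.5 s
v_surface = L / t̄ = 39.8 / 23.5 = 1.694 m/s
v_mean = 0.81 × 1.694 = 1.372 m/s
Q = A × v_mean = 16.4 × 1.372 = 22.50 m³/s

22.5 m³/s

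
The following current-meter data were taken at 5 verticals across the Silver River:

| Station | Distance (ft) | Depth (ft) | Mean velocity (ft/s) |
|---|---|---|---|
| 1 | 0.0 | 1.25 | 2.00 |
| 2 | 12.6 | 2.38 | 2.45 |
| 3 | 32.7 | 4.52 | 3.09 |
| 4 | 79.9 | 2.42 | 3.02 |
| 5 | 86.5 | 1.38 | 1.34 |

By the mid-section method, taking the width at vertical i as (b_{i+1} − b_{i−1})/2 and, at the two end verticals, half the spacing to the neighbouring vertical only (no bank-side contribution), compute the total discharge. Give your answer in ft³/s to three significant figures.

784 ft³/s

w_1 = (12.6 − 0.0)/2 = 6.3 ft; q_1 = 2.00 × 1.25 × 6.3 = 15.75 ft³/s
w_2 = (32.7 − 0.0)/2 = 16.35 ft; q_2 = 2.45 × 2.38 × 16.35 = 95.34 ft³/s
w_3 = (79.9 − 12.6)/2 = 33.65 ft; q_3 = 3.09 × 4.52 × 33.65 = 470.0 ft³/s
w_4 = (86.5 − 32.7)/2 = 26.9 ft; q_4 = 3.02 × 2.42 × 26.9 = 196.6 ft³/s
w_5 = (86.5 − 79.9)/2 = 3.3 ft; q_5 = 1.34 × 1.38 × 3.3 = 6.102 ft³/s
Q = Σ qᵢ = 783.8 ft³/s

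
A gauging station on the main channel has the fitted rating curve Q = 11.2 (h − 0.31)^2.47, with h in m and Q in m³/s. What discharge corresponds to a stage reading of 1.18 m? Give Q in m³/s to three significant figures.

Q = 11.2 × (1.18 − 0.31)^2.47 = 11.2 × 0.87^2.47 = 7.940 m³/s

7.94 m³/s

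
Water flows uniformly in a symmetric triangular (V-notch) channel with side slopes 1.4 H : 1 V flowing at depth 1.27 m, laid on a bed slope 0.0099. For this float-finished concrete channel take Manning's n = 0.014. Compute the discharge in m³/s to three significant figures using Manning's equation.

A = z·y² = 1.4×1.27² = 2.258 m²
P = 2y√(1+z²) = 2×1.27×√(1+1.4²) = 4.370 m
R = A/P = 2.258/4.370 = 0.5167 m
Q = (1/n)·A·R^(2/3)·S^(1/2) = (1/0.014) × 2.258 × 0.5167^(2/3) × 0.0099^(1/2) = 10.33 m³/s

10.3 m³/s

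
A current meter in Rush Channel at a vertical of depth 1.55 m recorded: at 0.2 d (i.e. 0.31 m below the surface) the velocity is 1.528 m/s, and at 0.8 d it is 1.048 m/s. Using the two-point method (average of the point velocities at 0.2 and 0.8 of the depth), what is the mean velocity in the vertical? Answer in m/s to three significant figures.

v̄ = (1.528 + 1.048) / 2 = 1.288 m/s

1.29 m/s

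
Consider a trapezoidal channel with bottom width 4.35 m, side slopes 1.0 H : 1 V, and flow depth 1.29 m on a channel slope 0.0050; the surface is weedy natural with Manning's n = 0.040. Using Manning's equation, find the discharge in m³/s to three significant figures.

A = (b + z·y)·y = (4.35 + 1.0×1.29)×1.29 = 7.276 m²
P = b + 2y√(1+z²) = 4.35 + 2×1.29×√(1+1.0²) = 7.999 m
R = A/P = 7.276/7.999 = 0.9096 m
Q = (1/n)·A·R^(2/3)·S^(1/2) = (1/0.040) × 7.276 × 0.9096^(2/3) × 0.0050^(1/2) = 12.07 m³/s

12.1 m³/s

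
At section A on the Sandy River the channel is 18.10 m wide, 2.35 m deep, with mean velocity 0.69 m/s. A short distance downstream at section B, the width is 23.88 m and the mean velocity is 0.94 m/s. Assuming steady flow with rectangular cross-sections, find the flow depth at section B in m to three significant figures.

1.31 m

Q = A₁V₁ = (18.10×2.35) × 0.69 = 29.35 m³/s
d₂ = Q/(b₂ V₂) = 29.35/(23.88×0.94) = 1.307 m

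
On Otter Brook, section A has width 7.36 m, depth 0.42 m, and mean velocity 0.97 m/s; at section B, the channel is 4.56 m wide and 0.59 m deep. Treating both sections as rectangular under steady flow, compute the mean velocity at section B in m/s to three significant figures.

1.11 m/s

Q = A₁V₁ = (7.36×0.42) × 0.97 = 2.998 m³/s
A₂ = 4.56 × 0.59 = 2.690 m²
V₂ = Q/A₂ = 2.998/2.690 = 1.115 m/s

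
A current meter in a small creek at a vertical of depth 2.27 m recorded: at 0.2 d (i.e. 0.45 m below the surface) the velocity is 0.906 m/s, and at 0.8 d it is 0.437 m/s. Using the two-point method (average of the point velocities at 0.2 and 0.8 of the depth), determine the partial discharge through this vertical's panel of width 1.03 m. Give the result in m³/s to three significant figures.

v̄ = (0.906 + 0.437) / 2 = 0.6715 m/s
q = v̄ × d × w = 0.6715 × 2.27 × 1.03 = 1.570 m³/s

1.57 m³/s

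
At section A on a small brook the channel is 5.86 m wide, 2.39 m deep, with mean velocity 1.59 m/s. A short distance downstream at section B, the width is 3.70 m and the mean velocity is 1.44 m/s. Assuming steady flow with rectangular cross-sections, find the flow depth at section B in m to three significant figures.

4.18 m

Q = A₁V₁ = (5.86×2.39) × 1.59 = 22.27 m³/s
d₂ = Q/(b₂ V₂) = 22.27/(3.70×1.44) = 4.180 m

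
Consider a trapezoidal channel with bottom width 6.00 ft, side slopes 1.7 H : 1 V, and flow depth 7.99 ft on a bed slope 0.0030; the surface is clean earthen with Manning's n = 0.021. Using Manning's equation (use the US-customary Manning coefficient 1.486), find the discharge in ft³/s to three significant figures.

A = (b + z·y)·y = (6.00 + 1.7×7.99)×7.99 = 156.5 ft²
P = b + 2y√(1+z²) = 6.00 + 2×7.99×√(1+1.7²) = 37.52 ft
R = A/P = 156.5/37.52 = 4.171 ft
Q = (1.486/n)·A·R^(2/3)·S^(1/2) = (1.486/0.021) × 156.5 × 4.171^(2/3) × 0.0030^(1/2) = 1571 ft³/s

1570 ft³/s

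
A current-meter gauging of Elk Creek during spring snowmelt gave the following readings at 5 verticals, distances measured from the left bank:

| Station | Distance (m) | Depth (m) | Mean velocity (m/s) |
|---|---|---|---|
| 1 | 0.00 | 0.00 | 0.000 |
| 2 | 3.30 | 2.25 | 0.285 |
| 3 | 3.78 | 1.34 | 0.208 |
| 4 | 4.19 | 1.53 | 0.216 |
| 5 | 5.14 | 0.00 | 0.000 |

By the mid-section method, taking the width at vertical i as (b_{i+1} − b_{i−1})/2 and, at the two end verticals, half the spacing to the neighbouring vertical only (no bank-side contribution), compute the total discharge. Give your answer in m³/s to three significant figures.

w_2 = (3.78 − 0.00)/2 = 1.89 m; q_2 = 0.285 × 2.25 × 1.89 = 1.212 m³/s
w_3 = (4.19 − 3.30)/2 = 0.445 m; q_3 = 0.208 × 1.34 × 0.445 = 0.1240 m³/s
w_4 = (5.14 − 3.78)/2 = 0.68 m; q_4 = 0.216 × 1.53 × 0.68 = 0.2247 m³/s
Stations 1, 5 contribute zero (depth or velocity is 0).
Q = Σ qᵢ = 1.561 m³/s

1.56 m³/s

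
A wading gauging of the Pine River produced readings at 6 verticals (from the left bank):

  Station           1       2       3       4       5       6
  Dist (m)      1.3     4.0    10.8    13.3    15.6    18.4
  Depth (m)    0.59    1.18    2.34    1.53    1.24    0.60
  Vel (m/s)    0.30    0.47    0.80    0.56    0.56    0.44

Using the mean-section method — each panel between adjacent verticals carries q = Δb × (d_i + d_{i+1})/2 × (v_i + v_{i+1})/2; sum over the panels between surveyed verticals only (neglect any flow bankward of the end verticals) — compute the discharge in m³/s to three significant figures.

14.9 m³/s

Panel 1-2: Δb = 2.7 m, d̄ = (0.59+1.18)/2 = 0.885, v̄ = (0.30+0.47)/2 = 0.385 → q = 2.7×0.885×0.385 = 0.9200 m³/s
Panel 2-3: Δb = 6.8 m, d̄ = (1.18+2.34)/2 = 1.76, v̄ = (0.47+0.80)/2 = 0.635 → q = 6.8×1.76×0.635 = 7.600 m³/s
Panel 3-4: Δb = 2.5 m, d̄ = (2.34+1.53)/2 = 1.935, v̄ = (0.80+0.56)/2 = 0.68 → q = 2.5×1.935×0.68 = 3.290 m³/s
Panel 4-5: Δb = 2.3 m, d̄ = (1.53+1.24)/2 = 1.385, v̄ = (0.56+0.56)/2 = 0.56 → q = 2.3×1.385×0.56 = 1.784 m³/s
Panel 5-6: Δb = 2.8 m, d̄ = (1.24+0.60)/2 = 0.92, v̄ = (0.56+0.44)/2 = 0.5 → q = 2.8×0.92×0.5 = 1.288 m³/s
Q = Σ q = 14.88 m³/s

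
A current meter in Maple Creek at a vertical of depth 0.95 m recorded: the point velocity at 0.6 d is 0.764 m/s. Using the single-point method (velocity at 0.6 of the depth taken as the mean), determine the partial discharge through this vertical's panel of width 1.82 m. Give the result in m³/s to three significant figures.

1.32 m³/s

v̄ = v₀.₆ = 0.764 m/s
q = v̄ × d × w = 0.7640 × 0.95 × 1.82 = 1.321 m³/s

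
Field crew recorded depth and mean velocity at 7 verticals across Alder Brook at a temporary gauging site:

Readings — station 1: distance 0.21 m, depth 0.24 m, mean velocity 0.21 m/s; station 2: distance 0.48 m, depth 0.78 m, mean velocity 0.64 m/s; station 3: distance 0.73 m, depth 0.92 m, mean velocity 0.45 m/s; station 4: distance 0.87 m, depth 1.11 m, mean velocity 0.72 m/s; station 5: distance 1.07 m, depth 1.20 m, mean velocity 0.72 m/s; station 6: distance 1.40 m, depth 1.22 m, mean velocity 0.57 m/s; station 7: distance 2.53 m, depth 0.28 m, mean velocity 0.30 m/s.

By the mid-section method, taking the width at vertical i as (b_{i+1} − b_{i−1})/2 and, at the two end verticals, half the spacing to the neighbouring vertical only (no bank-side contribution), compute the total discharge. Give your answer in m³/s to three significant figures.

w_1 = (0.48 − 0.21)/2 = 0.135 m; q_1 = 0.21 × 0.24 × 0.135 = 0.006804 m³/s
w_2 = (0.73 − 0.21)/2 = 0.26 m; q_2 = 0.64 × 0.78 × 0.26 = 0.1298 m³/s
w_3 = (0.87 − 0.48)/2 = 0.195 m; q_3 = 0.45 × 0.92 × 0.195 = 0.08073 m³/s
w_4 = (1.07 − 0.73)/2 = 0.17 m; q_4 = 0.72 × 1.11 × 0.17 = 0.1359 m³/s
w_5 = (1.40 − 0.87)/2 = 0.265 m; q_5 = 0.72 × 1.20 × 0.265 = 0.2290 m³/s
w_6 = (2.53 − 1.07)/2 = 0.73 m; q_6 = 0.57 × 1.22 × 0.73 = 0.5076 m³/s
w_7 = (2.53 − 1.40)/2 = 0.565 m; q_7 = 0.30 × 0.28 × 0.565 = 0.04746 m³/s
Q = Σ qᵢ = 1.137 m³/s

1.14 m³/s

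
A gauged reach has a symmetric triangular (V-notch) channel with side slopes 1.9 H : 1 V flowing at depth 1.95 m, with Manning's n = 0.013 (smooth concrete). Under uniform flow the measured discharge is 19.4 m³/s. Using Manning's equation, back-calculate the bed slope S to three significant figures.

A = z·y² = 1.9×1.95² = 7.225 m²
P = 2y√(1+z²) = 2×1.95×√(1+1.9²) = 8.374 m
R = A/P = 7.225/8.374 = 0.8628 m
S = (Q·n / (1·A·R^(2/3)))² = (19.4×0.013 / (1×7.225×0.9063))² = 0.001484

0.00148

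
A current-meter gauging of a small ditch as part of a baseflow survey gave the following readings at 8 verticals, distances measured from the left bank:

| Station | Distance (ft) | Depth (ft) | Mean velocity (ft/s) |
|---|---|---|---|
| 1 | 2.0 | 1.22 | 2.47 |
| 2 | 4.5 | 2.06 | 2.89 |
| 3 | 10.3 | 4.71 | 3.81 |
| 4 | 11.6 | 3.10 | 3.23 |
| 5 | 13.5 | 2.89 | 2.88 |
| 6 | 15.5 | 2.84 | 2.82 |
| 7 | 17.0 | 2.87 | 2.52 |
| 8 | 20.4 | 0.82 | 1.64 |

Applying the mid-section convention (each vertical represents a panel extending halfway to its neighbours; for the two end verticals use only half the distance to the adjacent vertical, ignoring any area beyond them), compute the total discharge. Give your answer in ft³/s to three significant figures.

158 ft³/s

w_1 = (4.5 − 2.0)/2 = 1.25 ft; q_1 = 2.47 × 1.22 × 1.25 = 3.767 ft³/s
w_2 = (10.3 − 2.0)/2 = 4.15 ft; q_2 = 2.89 × 2.06 × 4.15 = 24.71 ft³/s
w_3 = (11.6 − 4.5)/2 = 3.55 ft; q_3 = 3.81 × 4.71 × 3.55 = 63.71 ft³/s
w_4 = (13.5 − 10.3)/2 = 1.6 ft; q_4 = 3.23 × 3.10 × 1.6 = 16.02 ft³/s
w_5 = (15.5 − 11.6)/2 = 1.95 ft; q_5 = 2.88 × 2.89 × 1.95 = 16.23 ft³/s
w_6 = (17.0 − 13.5)/2 = 1.75 ft; q_6 = 2.82 × 2.84 × 1.75 = 14.02 ft³/s
w_7 = (20.4 − 15.5)/2 = 2.45 ft; q_7 = 2.52 × 2.87 × 2.45 = 17.72 ft³/s
w_8 = (20.4 − 17.0)/2 = 1.7 ft; q_8 = 1.64 × 0.82 × 1.7 = 2.286 ft³/s
Q = Σ qᵢ = 158.5 ft³/s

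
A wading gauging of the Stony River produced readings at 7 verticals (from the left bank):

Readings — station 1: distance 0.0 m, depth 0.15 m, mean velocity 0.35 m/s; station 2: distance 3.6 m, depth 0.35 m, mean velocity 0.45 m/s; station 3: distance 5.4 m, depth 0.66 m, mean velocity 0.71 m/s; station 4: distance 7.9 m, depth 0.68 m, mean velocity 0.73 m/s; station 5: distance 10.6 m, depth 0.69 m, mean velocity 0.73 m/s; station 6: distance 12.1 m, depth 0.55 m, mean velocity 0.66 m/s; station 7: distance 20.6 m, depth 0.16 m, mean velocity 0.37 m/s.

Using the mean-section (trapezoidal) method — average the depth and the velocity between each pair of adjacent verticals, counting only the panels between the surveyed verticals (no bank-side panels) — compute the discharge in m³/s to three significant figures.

5.64 m³/s

Panel 1-2: Δb = 3.6 m, d̄ = (0.15+0.35)/2 = 0.25, v̄ = (0.35+0.45)/2 = 0.4 → q = 3.6×0.25×0.4 = 0.3600 m³/s
Panel 2-3: Δb = 1.8 m, d̄ = (0.35+0.66)/2 = 0.505, v̄ = (0.45+0.71)/2 = 0.58 → q = 1.8×0.505×0.58 = 0.5272 m³/s
Panel 3-4: Δb = 2.5 m, d̄ = (0.66+0.68)/2 = 0.67, v̄ = (0.71+0.73)/2 = 0.72 → q = 2.5×0.67×0.72 = 1.206 m³/s
Panel 4-5: Δb = 2.7 m, d̄ = (0.68+0.69)/2 = 0.685, v̄ = (0.73+0.73)/2 = 0.73 → q = 2.7×0.685×0.73 = 1.350 m³/s
Panel 5-6: Δb = 1.5 m, d̄ = (0.69+0.55)/2 = 0.62, v̄ = (0.73+0.66)/2 = 0.695 → q = 1.5×0.62×0.695 = 0.6464 m³/s
Panel 6-7: Δb = 8.5 m, d̄ = (0.55+0.16)/2 = 0.355, v̄ = (0.66+0.37)/2 = 0.515 → q = 8.5×0.355×0.515 = 1.554 m³/s
Q = Σ q = 5.644 m³/s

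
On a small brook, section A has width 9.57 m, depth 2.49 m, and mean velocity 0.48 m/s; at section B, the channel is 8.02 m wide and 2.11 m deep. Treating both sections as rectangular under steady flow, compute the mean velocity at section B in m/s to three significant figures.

0.676 m/s

Q = A₁V₁ = (9.57×2.49) × 0.48 = 11.44 m³/s
A₂ = 8.02 × 2.11 = 16.92 m²
V₂ = Q/A₂ = 11.44/16.92 = 0.6759 m/s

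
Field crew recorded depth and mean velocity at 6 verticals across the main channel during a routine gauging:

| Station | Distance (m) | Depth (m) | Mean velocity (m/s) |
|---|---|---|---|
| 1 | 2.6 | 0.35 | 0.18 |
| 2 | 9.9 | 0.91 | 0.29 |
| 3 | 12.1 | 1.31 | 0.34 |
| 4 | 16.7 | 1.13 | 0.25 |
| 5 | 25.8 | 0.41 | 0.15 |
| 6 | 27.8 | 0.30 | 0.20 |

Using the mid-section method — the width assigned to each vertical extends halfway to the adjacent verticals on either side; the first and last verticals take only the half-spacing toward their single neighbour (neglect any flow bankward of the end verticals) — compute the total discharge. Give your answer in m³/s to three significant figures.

5.33 m³/s

w_1 = (9.9 − 2.6)/2 = 3.65 m; q_1 = 0.18 × 0.35 × 3.65 = 0.2300 m³/s
w_2 = (12.1 − 2.6)/2 = 4.75 m; q_2 = 0.29 × 0.91 × 4.75 = 1.254 m³/s
w_3 = (16.7 − 9.9)/2 = 3.4 m; q_3 = 0.34 × 1.31 × 3.4 = 1.514 m³/s
w_4 = (25.8 − 12.1)/2 = 6.85 m; q_4 = 0.25 × 1.13 × 6.85 = 1.935 m³/s
w_5 = (27.8 − 16.7)/2 = 5.55 m; q_5 = 0.15 × 0.41 × 5.55 = 0.3413 m³/s
w_6 = (27.8 − 25.8)/2 = 1 m; q_6 = 0.20 × 0.30 × 1 = 0.06000 m³/s
Q = Σ qᵢ = 5.334 m³/s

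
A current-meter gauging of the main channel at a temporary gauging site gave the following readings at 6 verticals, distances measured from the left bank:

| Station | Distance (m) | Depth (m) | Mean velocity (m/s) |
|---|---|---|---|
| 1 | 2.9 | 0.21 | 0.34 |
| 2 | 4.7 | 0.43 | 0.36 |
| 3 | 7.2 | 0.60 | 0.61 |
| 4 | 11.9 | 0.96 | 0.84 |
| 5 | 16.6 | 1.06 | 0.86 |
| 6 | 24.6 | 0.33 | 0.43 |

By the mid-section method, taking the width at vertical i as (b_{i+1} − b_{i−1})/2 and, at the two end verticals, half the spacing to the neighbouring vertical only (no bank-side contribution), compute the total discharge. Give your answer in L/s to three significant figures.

w_1 = (4.7 − 2.9)/2 = 0.9 m; q_1 = 0.34 × 0.21 × 0.9 = 0.06426 m³/s
w_2 = (7.2 − 2.9)/2 = 2.15 m; q_2 = 0.36 × 0.43 × 2.15 = 0.3328 m³/s
w_3 = (11.9 − 4.7)/2 = 3.6 m; q_3 = 0.61 × 0.60 × 3.6 = 1.318 m³/s
w_4 = (16.6 − 7.2)/2 = 4.7 m; q_4 = 0.84 × 0.96 × 4.7 = 3.790 m³/s
w_5 = (24.6 − 11.9)/2 = 6.35 m; q_5 = 0.86 × 1.06 × 6.35 = 5.789 m³/s
w_6 = (24.6 − 16.6)/2 = 4 m; q_6 = 0.43 × 0.33 × 4 = 0.5676 m³/s
Q = Σ qᵢ = 11.86 m³/s
= 11.86 × 1000 = 11860 L/s

11900 L/s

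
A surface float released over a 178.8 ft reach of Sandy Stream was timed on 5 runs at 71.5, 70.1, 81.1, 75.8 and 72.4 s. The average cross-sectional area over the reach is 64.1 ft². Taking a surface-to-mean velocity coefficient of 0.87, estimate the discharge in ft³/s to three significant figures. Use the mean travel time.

134 ft³/s

t̄ = (71.5 + 70.1 + 81.1 + 75.8 + 72.4) / 5 = 74.18 s
v_surface = L / t̄ = 178.8 / 74.18 = 2.410 ft/s
v_mean = 0.87 × 2.410 = 2.097 ft/s
Q = A × v_mean = 64.1 × 2.097 = 134.4 ft³/s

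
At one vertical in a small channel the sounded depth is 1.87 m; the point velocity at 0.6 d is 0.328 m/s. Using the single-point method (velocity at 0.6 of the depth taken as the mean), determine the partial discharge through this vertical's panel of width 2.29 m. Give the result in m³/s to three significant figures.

1.40 m³/s

v̄ = v₀.₆ = 0.328 m/s
q = v̄ × d × w = 0.3280 × 1.87 × 2.29 = 1.405 m³/s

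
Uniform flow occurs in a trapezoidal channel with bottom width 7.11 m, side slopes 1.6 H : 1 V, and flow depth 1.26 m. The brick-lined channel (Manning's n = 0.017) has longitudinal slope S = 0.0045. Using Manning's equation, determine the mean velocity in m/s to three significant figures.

3.86 m/s

A = (b + z·y)·y = (7.11 + 1.6×1.26)×1.26 = 11.50 m²
P = b + 2y√(1+z²) = 7.11 + 2×1.26×√(1+1.6²) = 11.86 m
R = A/P = 11.50/11.86 = 0.9692 m
Q = (1/n)·A·R^(2/3)·S^(1/2) = (1/0.017) × 11.50 × 0.9692^(2/3) × 0.0045^(1/2) = 44.44 m³/s
V = Q/A = 44.44/11.50 = 3.864 m/s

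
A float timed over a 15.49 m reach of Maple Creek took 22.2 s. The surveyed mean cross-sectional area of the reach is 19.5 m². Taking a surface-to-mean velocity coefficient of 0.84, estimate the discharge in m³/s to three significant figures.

11.4 m³/s

v_surface = L / t̄ = 15.49 / 22.2 = 0.6977 m/s
v_mean = 0.84 × 0.6977 = 0.5861 m/s
Q = A × v_mean = 19.5 × 0.5861 = 11.43 m³/s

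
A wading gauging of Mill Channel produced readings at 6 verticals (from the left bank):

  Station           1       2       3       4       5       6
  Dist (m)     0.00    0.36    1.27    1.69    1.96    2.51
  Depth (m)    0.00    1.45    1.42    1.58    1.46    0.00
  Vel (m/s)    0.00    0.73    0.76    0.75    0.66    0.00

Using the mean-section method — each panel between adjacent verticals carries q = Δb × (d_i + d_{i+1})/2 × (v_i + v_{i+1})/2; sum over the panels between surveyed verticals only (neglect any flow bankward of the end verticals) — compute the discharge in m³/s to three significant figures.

1.97 m³/s

Panel 1-2: Δb = 0.36 m, d̄ = (0.00+1.45)/2 = 0.725, v̄ = (0.00+0.73)/2 = 0.365 → q = 0.36×0.725×0.365 = 0.09527 m³/s
Panel 2-3: Δb = 0.91 m, d̄ = (1.45+1.42)/2 = 1.435, v̄ = (0.73+0.76)/2 = 0.745 → q = 0.91×1.435×0.745 = 0.9729 m³/s
Panel 3-4: Δb = 0.42 m, d̄ = (1.42+1.58)/2 = 1.5, v̄ = (0.76+0.75)/2 = 0.755 → q = 0.42×1.5×0.755 = 0.4757 m³/s
Panel 4-5: Δb = 0.27 m, d̄ = (1.58+1.46)/2 = 1.52, v̄ = (0.75+0.66)/2 = 0.705 → q = 0.27×1.52×0.705 = 0.2893 m³/s
Panel 5-6: Δb = 0.55 m, d̄ = (1.46+0.00)/2 = 0.73, v̄ = (0.66+0.00)/2 = 0.33 → q = 0.55×0.73×0.33 = 0.1325 m³/s
Q = Σ q = 1.966 m³/s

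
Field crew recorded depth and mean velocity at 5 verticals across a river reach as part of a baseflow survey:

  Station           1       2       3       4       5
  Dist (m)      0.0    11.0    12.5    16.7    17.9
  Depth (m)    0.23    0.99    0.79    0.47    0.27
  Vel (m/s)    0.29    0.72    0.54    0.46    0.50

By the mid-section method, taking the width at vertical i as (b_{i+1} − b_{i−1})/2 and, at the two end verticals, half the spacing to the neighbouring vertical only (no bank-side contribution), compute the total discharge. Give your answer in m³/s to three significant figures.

6.70 m³/s

w_1 = (11.0 − 0.0)/2 = 5.5 m; q_1 = 0.29 × 0.23 × 5.5 = 0.3669 m³/s
w_2 = (12.5 − 0.0)/2 = 6.25 m; q_2 = 0.72 × 0.99 × 6.25 = 4.455 m³/s
w_3 = (16.7 − 11.0)/2 = 2.85 m; q_3 = 0.54 × 0.79 × 2.85 = 1.216 m³/s
w_4 = (17.9 − 12.5)/2 = 2.7 m; q_4 = 0.46 × 0.47 × 2.7 = 0.5837 m³/s
w_5 = (17.9 − 16.7)/2 = 0.6 m; q_5 = 0.50 × 0.27 × 0.6 = 0.08100 m³/s
Q = Σ qᵢ = 6.702 m³/s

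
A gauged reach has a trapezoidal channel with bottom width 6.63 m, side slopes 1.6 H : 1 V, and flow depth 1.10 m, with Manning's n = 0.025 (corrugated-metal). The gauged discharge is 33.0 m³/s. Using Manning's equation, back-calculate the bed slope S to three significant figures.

A = (b + z·y)·y = (6.63 + 1.6×1.10)×1.10 = 9.229 m²
P = b + 2y√(1+z²) = 6.63 + 2×1.10×√(1+1.6²) = 10.78 m
R = A/P = 9.229/10.78 = 0.8560 m
S = (Q·n / (1·A·R^(2/3)))² = (33.0×0.025 / (1×9.229×0.9016))² = 0.009831

0.00983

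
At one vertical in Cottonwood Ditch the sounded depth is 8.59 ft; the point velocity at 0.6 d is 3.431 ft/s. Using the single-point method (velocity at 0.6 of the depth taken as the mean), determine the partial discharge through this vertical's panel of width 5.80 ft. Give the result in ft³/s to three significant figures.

171 ft³/s

v̄ = v₀.₆ = 3.431 ft/s
q = v̄ × d × w = 3.431 × 8.59 × 5.80 = 170.9 ft³/s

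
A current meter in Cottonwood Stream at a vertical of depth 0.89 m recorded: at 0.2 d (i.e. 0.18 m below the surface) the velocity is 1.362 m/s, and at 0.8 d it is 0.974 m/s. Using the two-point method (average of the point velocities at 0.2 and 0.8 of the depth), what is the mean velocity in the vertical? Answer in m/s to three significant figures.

1.17 m/s

v̄ = (1.362 + 0.974) / 2 = 1.168 m/s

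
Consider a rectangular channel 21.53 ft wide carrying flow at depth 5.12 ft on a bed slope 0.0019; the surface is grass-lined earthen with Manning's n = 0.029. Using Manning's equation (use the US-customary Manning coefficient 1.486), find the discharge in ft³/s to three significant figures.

564 ft³/s

A = b·y = 21.53 × 5.12 = 110.2 ft²
P = b + 2y = 21.53 + 2×5.12 = 31.77 ft
R = A/P = 110.2/31.77 = 3.470 ft
Q = (1.486/n)·A·R^(2/3)·S^(1/2) = (1.486/0.029) × 110.2 × 3.470^(2/3) × 0.0019^(1/2) = 564.3 ft³/s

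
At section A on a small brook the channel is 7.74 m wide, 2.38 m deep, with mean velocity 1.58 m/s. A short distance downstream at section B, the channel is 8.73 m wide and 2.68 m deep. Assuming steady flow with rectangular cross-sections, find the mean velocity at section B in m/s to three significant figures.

1.24 m/s

Q = A₁V₁ = (7.74×2.38) × 1.58 = 29.11 m³/s
A₂ = 8.73 × 2.68 = 23.40 m²
V₂ = Q/A₂ = 29.11/23.40 = 1.244 m/s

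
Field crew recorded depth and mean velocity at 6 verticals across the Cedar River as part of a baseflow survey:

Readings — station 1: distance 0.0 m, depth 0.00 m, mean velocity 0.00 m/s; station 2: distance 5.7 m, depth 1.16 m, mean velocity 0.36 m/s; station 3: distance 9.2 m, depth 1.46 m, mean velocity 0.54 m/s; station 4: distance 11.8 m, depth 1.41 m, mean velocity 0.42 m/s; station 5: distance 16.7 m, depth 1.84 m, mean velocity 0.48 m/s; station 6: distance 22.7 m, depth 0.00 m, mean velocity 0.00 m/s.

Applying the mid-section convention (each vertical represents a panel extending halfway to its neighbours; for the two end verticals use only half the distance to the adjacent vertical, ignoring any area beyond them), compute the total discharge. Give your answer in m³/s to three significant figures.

11.4 m³/s

w_2 = (9.2 − 0.0)/2 = 4.6 m; q_2 = 0.36 × 1.16 × 4.6 = 1.921 m³/s
w_3 = (11.8 − 5.7)/2 = 3.05 m; q_3 = 0.54 × 1.46 × 3.05 = 2.405 m³/s
w_4 = (16.7 − 9.2)/2 = 3.75 m; q_4 = 0.42 × 1.41 × 3.75 = 2.221 m³/s
w_5 = (22.7 − 11.8)/2 = 5.45 m; q_5 = 0.48 × 1.84 × 5.45 = 4.813 m³/s
Stations 1, 6 contribute zero (depth or velocity is 0).
Q = Σ qᵢ = 11.36 m³/s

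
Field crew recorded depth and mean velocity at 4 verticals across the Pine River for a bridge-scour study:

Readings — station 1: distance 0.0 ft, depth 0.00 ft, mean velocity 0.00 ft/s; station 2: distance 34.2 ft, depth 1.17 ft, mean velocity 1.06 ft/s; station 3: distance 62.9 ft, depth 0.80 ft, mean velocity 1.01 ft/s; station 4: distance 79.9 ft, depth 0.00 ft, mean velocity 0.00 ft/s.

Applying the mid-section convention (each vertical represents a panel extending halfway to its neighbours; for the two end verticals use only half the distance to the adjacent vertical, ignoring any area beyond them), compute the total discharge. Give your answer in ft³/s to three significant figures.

w_2 = (62.9 − 0.0)/2 = 31.45 ft; q_2 = 1.06 × 1.17 × 31.45 = 39.00 ft³/s
w_3 = (79.9 − 34.2)/2 = 22.85 ft; q_3 = 1.01 × 0.80 × 22.85 = 18.46 ft³/s
Stations 1, 4 contribute zero (depth or velocity is 0).
Q = Σ qᵢ = 57.47 ft³/s

57.5 ft³/s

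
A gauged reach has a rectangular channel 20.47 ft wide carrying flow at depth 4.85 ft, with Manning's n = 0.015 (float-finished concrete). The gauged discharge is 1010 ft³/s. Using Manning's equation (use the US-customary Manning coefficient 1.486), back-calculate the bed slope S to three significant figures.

A = b·y = 20.47 × 4.85 = 99.28 ft²
P = b + 2y = 20.47 + 2×4.85 = 30.17 ft
R = A/P = 99.28/30.17 = 3.291 ft
S = (Q·n / (1.486·A·R^(2/3)))² = (1010×0.015 / (1.486×99.28×2.212))² = 0.002155

0.00215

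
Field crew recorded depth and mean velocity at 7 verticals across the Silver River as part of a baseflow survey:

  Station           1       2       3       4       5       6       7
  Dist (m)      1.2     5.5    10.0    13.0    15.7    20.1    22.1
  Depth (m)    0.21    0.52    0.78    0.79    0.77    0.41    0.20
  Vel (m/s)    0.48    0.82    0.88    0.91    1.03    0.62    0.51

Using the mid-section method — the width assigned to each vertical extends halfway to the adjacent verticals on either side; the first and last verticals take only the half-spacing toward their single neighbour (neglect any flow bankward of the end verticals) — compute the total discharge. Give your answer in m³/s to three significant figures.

10.4 m³/s

w_1 = (5.5 − 1.2)/2 = 2.15 m; q_1 = 0.48 × 0.21 × 2.15 = 0.2167 m³/s
w_2 = (10.0 − 1.2)/2 = 4.4 m; q_2 = 0.82 × 0.52 × 4.4 = 1.876 m³/s
w_3 = (13.0 − 5.5)/2 = 3.75 m; q_3 = 0.88 × 0.78 × 3.75 = 2.574 m³/s
w_4 = (15.7 − 10.0)/2 = 2.85 m; q_4 = 0.91 × 0.79 × 2.85 = 2.049 m³/s
w_5 = (20.1 − 13.0)/2 = 3.55 m; q_5 = 1.03 × 0.77 × 3.55 = 2.816 m³/s
w_6 = (22.1 − 15.7)/2 = 3.2 m; q_6 = 0.62 × 0.41 × 3.2 = 0.8134 m³/s
w_7 = (22.1 − 20.1)/2 = 1 m; q_7 = 0.51 × 0.20 × 1 = 0.1020 m³/s
Q = Σ qᵢ = 10.45 m³/s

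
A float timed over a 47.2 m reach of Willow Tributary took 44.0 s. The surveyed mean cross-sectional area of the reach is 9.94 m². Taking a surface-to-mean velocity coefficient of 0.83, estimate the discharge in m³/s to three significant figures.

v_surface = L / t̄ = 47.2 / 44 = 1.073 m/s
v_mean = 0.83 × 1.073 = 0.8904 m/s
Q = A × v_mean = 9.94 × 0.8904 = 8.850 m³/s

8.85 m³/s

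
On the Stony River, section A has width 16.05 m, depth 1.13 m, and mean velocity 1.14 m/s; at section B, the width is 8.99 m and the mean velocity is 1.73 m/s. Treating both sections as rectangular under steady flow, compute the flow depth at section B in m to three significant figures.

1.33 m

Q = A₁V₁ = (16.05×1.13) × 1.14 = 20.68 m³/s
d₂ = Q/(b₂ V₂) = 20.68/(8.99×1.73) = 1.329 m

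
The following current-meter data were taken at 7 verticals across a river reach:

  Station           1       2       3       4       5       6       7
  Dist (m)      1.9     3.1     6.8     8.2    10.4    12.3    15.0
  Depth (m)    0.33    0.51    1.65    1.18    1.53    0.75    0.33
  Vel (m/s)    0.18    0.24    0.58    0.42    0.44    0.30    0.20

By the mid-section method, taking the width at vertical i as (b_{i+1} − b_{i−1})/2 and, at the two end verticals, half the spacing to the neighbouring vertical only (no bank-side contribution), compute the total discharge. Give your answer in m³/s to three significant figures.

5.65 m³/s

w_1 = (3.1 − 1.9)/2 = 0.6 m; q_1 = 0.18 × 0.33 × 0.6 = 0.03564 m³/s
w_2 = (6.8 − 1.9)/2 = 2.45 m; q_2 = 0.24 × 0.51 × 2.45 = 0.2999 m³/s
w_3 = (8.2 − 3.1)/2 = 2.55 m; q_3 = 0.58 × 1.65 × 2.55 = 2.440 m³/s
w_4 = (10.4 − 6.8)/2 = 1.8 m; q_4 = 0.42 × 1.18 × 1.8 = 0.8921 m³/s
w_5 = (12.3 − 8.2)/2 = 2.05 m; q_5 = 0.44 × 1.53 × 2.05 = 1.380 m³/s
w_6 = (15.0 − 10.4)/2 = 2.3 m; q_6 = 0.30 × 0.75 × 2.3 = 0.5175 m³/s
w_7 = (15.0 − 12.3)/2 = 1.35 m; q_7 = 0.20 × 0.33 × 1.35 = 0.08910 m³/s
Q = Σ qᵢ = 5.655 m³/s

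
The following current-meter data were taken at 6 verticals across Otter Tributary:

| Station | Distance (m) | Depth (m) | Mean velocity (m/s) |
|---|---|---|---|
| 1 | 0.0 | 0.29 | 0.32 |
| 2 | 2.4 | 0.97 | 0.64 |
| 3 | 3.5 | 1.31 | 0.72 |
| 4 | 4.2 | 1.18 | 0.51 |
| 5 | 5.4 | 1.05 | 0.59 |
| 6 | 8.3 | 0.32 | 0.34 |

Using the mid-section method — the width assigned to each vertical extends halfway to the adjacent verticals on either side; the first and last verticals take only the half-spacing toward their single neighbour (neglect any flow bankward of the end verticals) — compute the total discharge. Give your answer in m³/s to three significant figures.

4.05 m³/s

w_1 = (2.4 − 0.0)/2 = 1.2 m; q_1 = 0.32 × 0.29 × 1.2 = 0.1114 m³/s
w_2 = (3.5 − 0.0)/2 = 1.75 m; q_2 = 0.64 × 0.97 × 1.75 = 1.086 m³/s
w_3 = (4.2 − 2.4)/2 = 0.9 m; q_3 = 0.72 × 1.31 × 0.9 = 0.8489 m³/s
w_4 = (5.4 − 3.5)/2 = 0.95 m; q_4 = 0.51 × 1.18 × 0.95 = 0.5717 m³/s
w_5 = (8.3 − 4.2)/2 = 2.05 m; q_5 = 0.59 × 1.05 × 2.05 = 1.270 m³/s
w_6 = (8.3 − 5.4)/2 = 1.45 m; q_6 = 0.34 × 0.32 × 1.45 = 0.1578 m³/s
Q = Σ qᵢ = 4.046 m³/s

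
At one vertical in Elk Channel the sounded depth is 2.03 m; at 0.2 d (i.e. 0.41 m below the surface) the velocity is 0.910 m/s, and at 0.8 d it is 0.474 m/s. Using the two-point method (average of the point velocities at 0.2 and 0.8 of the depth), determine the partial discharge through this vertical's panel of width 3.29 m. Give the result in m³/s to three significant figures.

v̄ = (0.910 + 0.474) / 2 = 0.6920 m/s
q = v̄ × d × w = 0.6920 × 2.03 × 3.29 = 4.622 m³/s

4.62 m³/s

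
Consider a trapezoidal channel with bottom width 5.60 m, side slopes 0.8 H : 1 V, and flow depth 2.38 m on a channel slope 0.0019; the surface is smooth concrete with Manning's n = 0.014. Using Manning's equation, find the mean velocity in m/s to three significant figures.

4.13 m/s

A = (b + z·y)·y = (5.60 + 0.8×2.38)×2.38 = 17.86 m²
P = b + 2y√(1+z²) = 5.60 + 2×2.38×√(1+0.8²) = 11.70 m
R = A/P = 17.86/11.70 = 1.527 m
Q = (1/n)·A·R^(2/3)·S^(1/2) = (1/0.014) × 17.86 × 1.527^(2/3) × 0.0019^(1/2) = 73.74 m³/s
V = Q/A = 73.74/17.86 = 4.129 m/s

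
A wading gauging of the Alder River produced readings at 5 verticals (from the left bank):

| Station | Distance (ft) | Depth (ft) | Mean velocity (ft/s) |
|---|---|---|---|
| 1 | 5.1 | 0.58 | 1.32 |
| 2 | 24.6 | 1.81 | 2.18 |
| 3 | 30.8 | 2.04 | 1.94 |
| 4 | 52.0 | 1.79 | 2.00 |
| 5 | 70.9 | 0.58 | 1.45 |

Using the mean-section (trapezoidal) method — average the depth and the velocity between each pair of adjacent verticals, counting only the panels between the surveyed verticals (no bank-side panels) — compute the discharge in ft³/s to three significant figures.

Panel 1-2: Δb = 19.5 ft, d̄ = (0.58+1.81)/2 = 1.195, v̄ = (1.32+2.18)/2 = 1.75 → q = 19.5×1.195×1.75 = 40.78 ft³/s
Panel 2-3: Δb = 6.2 ft, d̄ = (1.81+2.04)/2 = 1.925, v̄ = (2.18+1.94)/2 = 2.06 → q = 6.2×1.925×2.06 = 24.59 ft³/s
Panel 3-4: Δb = 21.2 ft, d̄ = (2.04+1.79)/2 = 1.915, v̄ = (1.94+2.00)/2 = 1.97 → q = 21.2×1.915×1.97 = 79.98 ft³/s
Panel 4-5: Δb = 18.9 ft, d̄ = (1.79+0.58)/2 = 1.185, v̄ = (2.00+1.45)/2 = 1.725 → q = 18.9×1.185×1.725 = 38.63 ft³/s
Q = Σ q = 184.0 ft³/s

184 ft³/s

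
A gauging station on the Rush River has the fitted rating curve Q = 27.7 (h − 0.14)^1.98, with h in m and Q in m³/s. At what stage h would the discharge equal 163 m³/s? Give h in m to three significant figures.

2.59 m

h − h₀ = (Q/C)^(1/b) = (163/27.7)^(1/1.98) = 2.448 m
h = 0.14 + 2.448 = 2.588 m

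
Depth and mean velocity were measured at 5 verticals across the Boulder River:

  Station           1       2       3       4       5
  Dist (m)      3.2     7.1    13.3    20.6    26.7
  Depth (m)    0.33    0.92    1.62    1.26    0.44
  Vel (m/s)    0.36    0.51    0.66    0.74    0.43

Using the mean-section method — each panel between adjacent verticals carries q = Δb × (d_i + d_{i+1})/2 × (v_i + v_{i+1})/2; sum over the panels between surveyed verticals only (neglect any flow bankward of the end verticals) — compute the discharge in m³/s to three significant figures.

16.1 m³/s

Panel 1-2: Δb = 3.9 m, d̄ = (0.33+0.92)/2 = 0.625, v̄ = (0.36+0.51)/2 = 0.435 → q = 3.9×0.625×0.435 = 1.060 m³/s
Panel 2-3: Δb = 6.2 m, d̄ = (0.92+1.62)/2 = 1.27, v̄ = (0.51+0.66)/2 = 0.585 → q = 6.2×1.27×0.585 = 4.606 m³/s
Panel 3-4: Δb = 7.3 m, d̄ = (1.62+1.26)/2 = 1.44, v̄ = (0.66+0.74)/2 = 0.7 → q = 7.3×1.44×0.7 = 7.358 m³/s
Panel 4-5: Δb = 6.1 m, d̄ = (1.26+0.44)/2 = 0.85, v̄ = (0.74+0.43)/2 = 0.585 → q = 6.1×0.85×0.585 = 3.033 m³/s
Q = Σ q = 16.06 m³/s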